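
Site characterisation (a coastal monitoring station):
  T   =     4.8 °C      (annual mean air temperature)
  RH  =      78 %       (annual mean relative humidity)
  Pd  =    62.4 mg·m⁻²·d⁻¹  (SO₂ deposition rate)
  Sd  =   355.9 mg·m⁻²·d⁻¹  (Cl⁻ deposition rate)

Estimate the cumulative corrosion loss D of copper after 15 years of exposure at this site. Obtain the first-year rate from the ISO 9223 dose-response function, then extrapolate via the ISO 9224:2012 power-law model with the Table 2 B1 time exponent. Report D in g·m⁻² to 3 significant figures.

copper: temperature factor f = +0.126·(-5.2) = -0.6552
  Pd branch = 0.0053·Pd^0.26·e^(0.059·RH+f) = 0.8037 μm/a
  Cl⁻ term: 0.01025·355.9^0.27·exp(0.036·78+0.049·4.8) = 1.05
  r_corr = 0.8037 + 1.05 = 1.854 μm/a
Power-law: D(15) = r_corr · 15^0.667
  D(15) = 1.854 × 15^0.667 = 1.854 × 6.088 = 11.29 μm
  Mass loss = 11.29 μm × 8.96 g/cm³ = 101.1 g·m⁻²

D(15) = 101 g·m⁻²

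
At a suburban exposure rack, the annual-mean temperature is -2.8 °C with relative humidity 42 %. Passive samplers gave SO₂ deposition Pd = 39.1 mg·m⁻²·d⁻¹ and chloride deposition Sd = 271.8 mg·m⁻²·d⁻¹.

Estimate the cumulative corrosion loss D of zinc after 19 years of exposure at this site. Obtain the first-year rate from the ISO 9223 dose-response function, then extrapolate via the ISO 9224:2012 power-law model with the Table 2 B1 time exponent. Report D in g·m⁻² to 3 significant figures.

zinc: f(T) = +0.038·(T−10) [T≤10 °C] = -0.4864
  SO₂ term: 0.0129·39.1^0.44·exp(0.046·42-0.4864) = 0.2748
  Sd branch = 0.0175·Sd^0.57·e^(0.008·RH+0.085·T) = 0.4711 μm/a
  r_corr = 0.2748 + 0.4711 = 0.7459 μm/a
ISO 9224: D(t) = r_corr · t^b with b = 0.813 (zinc, B1)
  D(19) = 0.7459 × 19^0.813 = 0.7459 × 10.96 = 8.171 μm
  Mass loss = 8.171 μm × 7.14 g/cm³ = 58.34 g·m⁻²

D(19) = 58.3 g·m⁻²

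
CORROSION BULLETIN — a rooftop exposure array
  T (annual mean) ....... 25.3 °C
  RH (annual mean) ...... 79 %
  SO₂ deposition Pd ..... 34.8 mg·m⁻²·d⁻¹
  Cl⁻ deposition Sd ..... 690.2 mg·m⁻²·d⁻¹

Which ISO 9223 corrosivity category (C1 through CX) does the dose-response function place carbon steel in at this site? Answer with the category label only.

CX

carbon steel: T>10 °C ⇒ hinge -0.054·(25.3−10) = -0.8262
  Pd branch = 1.77·Pd^0.52·e^(0.02·RH+f) = 23.82 μm/a
  Sd branch = 0.102·Sd^0.62·e^(0.033·RH+0.04·T) = 219 μm/a
  r_corr = 23.82 + 219 = 242.8 μm/a
ISO 9223 Table 2 (carbon steel): 200 < 243 ≤ 700 μm/a ⇒ CX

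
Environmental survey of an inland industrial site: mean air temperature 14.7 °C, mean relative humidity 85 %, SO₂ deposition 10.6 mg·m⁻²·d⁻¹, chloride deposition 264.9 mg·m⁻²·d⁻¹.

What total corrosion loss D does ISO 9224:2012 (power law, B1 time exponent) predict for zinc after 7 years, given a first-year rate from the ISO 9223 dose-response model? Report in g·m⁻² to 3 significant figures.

D(7) = 146 g·m⁻²

zinc: T>10 °C ⇒ hinge -0.071·(14.7−10) = -0.3337
  SO₂ term: 0.0129·10.6^0.44·exp(0.046·85-0.3337) = 1.303
  Cl⁻ term: 0.0175·264.9^0.57·exp(0.008·85+0.085·14.7) = 2.898
  sum: 1.303 + 2.898 → r_corr = 4.201 μm/a
Power-law: D(7) = r_corr · 7^0.813
  D(7) = 4.201 × 7^0.813 = 4.201 × 4.865 = 20.44 μm
  Mass loss = 20.44 μm × 7.14 g/cm³ = 145.9 g·m⁻²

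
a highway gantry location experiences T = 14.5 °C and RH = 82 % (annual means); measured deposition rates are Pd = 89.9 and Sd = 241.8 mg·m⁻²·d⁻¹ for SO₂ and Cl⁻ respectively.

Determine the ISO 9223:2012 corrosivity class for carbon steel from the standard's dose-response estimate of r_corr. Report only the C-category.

C5

carbon steel: f(T) = -0.054·(T−10) [T>10 °C] = -0.2430
  Pd branch = 1.77·Pd^0.52·e^(0.02·RH+f) = 74.24 μm/a
  Sd branch = 0.102·Sd^0.62·e^(0.033·RH+0.04·T) = 81.93 μm/a
  r_corr = 74.24 + 81.93 = 156.2 μm/a
ISO 9223 Table 2 (carbon steel): 80 < 156 ≤ 200 μm/a ⇒ C5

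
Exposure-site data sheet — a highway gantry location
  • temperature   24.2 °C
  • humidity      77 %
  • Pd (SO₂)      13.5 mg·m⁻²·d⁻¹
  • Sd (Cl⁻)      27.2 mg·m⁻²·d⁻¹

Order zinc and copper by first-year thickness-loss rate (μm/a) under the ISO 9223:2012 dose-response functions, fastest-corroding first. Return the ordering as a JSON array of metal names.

["zinc", "copper"]

zinc: temperature factor f = -0.071·(14.2) = -1.0082
  sulphur-dioxide contribution → 0.5109 μm/a
  chloride contribution → 1.666 μm/a
  total first-year rate 2.177 μm/a
copper: f(T) = -0.080·(T−10) [T>10 °C] = -1.1360
  sulphur-dioxide contribution → 0.3146 μm/a
  chloride contribution → 1.309 μm/a
  total first-year rate 1.624 μm/a
Ordering by μm/a: zinc (2.18) > copper (1.62)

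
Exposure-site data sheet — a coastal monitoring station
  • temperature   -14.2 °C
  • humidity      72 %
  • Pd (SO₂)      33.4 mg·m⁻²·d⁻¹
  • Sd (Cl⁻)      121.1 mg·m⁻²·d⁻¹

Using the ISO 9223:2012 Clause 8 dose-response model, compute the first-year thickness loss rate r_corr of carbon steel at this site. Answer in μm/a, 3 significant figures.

r_corr = 13.4 μm/a

carbon steel: T≤10 °C ⇒ hinge +0.150·(-14.2−10) = -3.6300
  SO₂ term: 1.77·33.4^0.52·exp(0.02·72-3.6300) = 1.228
  Sd branch = 0.102·Sd^0.62·e^(0.033·RH+0.04·T) = 12.17 μm/a
  sum: 1.228 + 12.17 → r_corr = 13.4 μm/a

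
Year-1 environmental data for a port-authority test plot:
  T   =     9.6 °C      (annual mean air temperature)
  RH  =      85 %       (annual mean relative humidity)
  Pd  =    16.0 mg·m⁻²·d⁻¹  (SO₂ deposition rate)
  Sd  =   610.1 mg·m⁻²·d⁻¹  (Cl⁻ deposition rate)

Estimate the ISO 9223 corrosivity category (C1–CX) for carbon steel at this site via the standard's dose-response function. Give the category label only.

C5

carbon steel: temperature factor f = +0.150·(-0.4) = -0.0600
  sulphur-dioxide contribution → 38.58 μm/a
  chloride contribution → 132 μm/a
  ⇒ r_corr(carbon steel) = 170.6 μm/a
Category bounds: 80…200 μm/a bracket r_corr ⇒ C5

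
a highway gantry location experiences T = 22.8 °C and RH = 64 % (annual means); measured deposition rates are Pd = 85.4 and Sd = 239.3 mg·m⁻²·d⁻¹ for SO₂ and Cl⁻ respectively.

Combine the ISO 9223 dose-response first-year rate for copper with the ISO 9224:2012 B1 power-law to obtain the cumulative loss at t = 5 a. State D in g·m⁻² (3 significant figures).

copper: temperature factor f = -0.080·(12.8) = -1.0240
  sulphur-dioxide contribution → 0.264 μm/a
  chloride contribution → 1.377 μm/a
  total first-year rate 1.641 μm/a
Power-law: D(5) = r_corr · 5^0.667
  D(5) = 1.641 × 5^0.667 = 1.641 × 2.926 = 4.8 μm
  Mass loss = 4.8 μm × 8.96 g/cm³ = 43.01 g·m⁻²

D(5) = 43.0 g·m⁻²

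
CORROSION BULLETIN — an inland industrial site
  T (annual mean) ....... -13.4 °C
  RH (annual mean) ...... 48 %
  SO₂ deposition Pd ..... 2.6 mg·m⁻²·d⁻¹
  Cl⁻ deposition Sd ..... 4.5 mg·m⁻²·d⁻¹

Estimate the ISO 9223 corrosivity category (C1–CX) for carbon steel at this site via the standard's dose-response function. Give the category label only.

carbon steel: temperature factor f = +0.150·(-23.4) = -3.5100
  SO₂ term: 1.77·2.6^0.52·exp(0.02·48-3.5100) = 0.2271
  Cl⁻ term: 0.102·4.5^0.62·exp(0.033·48+0.04·-13.4) = 0.7391
  sum: 0.2271 + 0.7391 → r_corr = 0.9663 μm/a
Category bounds: 0…1.3 μm/a bracket r_corr ⇒ C1

C1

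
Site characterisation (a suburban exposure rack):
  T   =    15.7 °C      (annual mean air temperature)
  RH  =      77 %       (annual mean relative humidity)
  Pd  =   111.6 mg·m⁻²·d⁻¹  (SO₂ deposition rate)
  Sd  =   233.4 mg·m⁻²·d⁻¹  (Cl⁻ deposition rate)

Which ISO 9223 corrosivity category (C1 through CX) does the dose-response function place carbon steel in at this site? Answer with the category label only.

carbon steel: f(T) = -0.054·(T−10) [T>10 °C] = -0.3078
  Pd branch = 1.77·Pd^0.52·e^(0.02·RH+f) = 70.45 μm/a
  Sd branch = 0.102·Sd^0.62·e^(0.033·RH+0.04·T) = 71.3 μm/a
  r_corr = 70.45 + 71.3 = 141.8 μm/a
Category bounds: 80…200 μm/a bracket r_corr ⇒ C5

C5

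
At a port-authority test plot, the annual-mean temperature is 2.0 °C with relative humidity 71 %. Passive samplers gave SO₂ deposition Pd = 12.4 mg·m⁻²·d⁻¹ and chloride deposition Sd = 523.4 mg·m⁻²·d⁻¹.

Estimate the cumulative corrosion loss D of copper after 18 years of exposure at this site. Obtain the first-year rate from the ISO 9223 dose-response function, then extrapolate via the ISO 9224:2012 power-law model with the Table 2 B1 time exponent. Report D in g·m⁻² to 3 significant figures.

copper: f(T) = +0.126·(T−10) [T≤10 °C] = -1.0080
  SO₂ term: 0.0053·12.4^0.26·exp(0.059·71-1.0080) = 0.2455
  Sd branch = 0.01025·Sd^0.27·e^(0.036·RH+0.049·T) = 0.7896 μm/a
  sum: 0.2455 + 0.7896 → r_corr = 1.035 μm/a
ISO 9224: D(t) = r_corr · t^b with b = 0.667 (copper, B1)
  D(18) = 1.035 × 18^0.667 = 1.035 × 6.875 = 7.116 μm
  Mass loss = 7.116 μm × 8.96 g/cm³ = 63.76 g·m⁻²

D(18) = 63.8 g·m⁻²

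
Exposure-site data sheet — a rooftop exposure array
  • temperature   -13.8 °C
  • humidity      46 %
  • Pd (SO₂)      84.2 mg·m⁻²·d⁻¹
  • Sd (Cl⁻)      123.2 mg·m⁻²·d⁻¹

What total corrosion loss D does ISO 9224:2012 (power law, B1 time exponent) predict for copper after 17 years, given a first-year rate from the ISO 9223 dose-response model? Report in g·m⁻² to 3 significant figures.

copper: temperature factor f = +0.126·(-23.8) = -2.9988
  Pd branch = 0.0053·Pd^0.26·e^(0.059·RH+f) = 0.01262 μm/a
  Sd branch = 0.01025·Sd^0.27·e^(0.036·RH+0.049·T) = 0.1002 μm/a
  sum: 0.01262 + 0.1002 → r_corr = 0.1128 μm/a
Power-law: D(17) = r_corr · 17^0.667
  D(17) = 0.1128 × 17^0.667 = 0.1128 × 6.618 = 0.7464 μm
  Mass loss = 0.7464 μm × 8.96 g/cm³ = 6.688 g·m⁻²

D(17) = 6.69 g·m⁻²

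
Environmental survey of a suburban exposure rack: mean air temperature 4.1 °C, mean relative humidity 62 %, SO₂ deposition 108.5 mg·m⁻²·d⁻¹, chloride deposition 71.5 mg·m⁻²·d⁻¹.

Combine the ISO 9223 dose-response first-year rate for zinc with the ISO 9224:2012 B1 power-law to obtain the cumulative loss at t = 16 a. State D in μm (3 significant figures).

D(16) = 17.8 μm

zinc: T≤10 °C ⇒ hinge +0.038·(4.1−10) = -0.2242
  sulphur-dioxide contribution → 1.404 μm/a
  chloride contribution → 0.4643 μm/a
  ⇒ r_corr(zinc) = 1.868 μm/a
Long-term exponent b (ISO 9224 Table 2, B1) = 0.813
  D(16) = 1.868 × 16^0.813 = 1.868 × 9.527 = 17.8 μm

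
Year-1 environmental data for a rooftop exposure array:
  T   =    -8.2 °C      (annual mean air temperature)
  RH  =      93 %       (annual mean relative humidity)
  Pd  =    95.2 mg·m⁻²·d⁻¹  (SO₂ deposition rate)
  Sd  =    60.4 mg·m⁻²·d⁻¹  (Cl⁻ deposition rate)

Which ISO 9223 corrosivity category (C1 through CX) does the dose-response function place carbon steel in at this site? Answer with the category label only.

carbon steel: f(T) = +0.150·(T−10) [T≤10 °C] = -2.7300
  SO₂ term: 1.77·95.2^0.52·exp(0.02·93-2.7300) = 7.926
  Cl⁻ term: 0.102·60.4^0.62·exp(0.033·93+0.04·-8.2) = 20.1
  r_corr = 7.926 + 20.1 = 28.03 μm/a
28 μm/a falls in (25, 50] for carbon steel → category C3

C3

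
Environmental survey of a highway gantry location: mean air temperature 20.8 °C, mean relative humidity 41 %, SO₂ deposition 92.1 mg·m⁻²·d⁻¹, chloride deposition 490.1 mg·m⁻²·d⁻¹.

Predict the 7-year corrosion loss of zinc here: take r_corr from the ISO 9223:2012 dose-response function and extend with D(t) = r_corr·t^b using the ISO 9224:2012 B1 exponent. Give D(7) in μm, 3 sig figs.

zinc: temperature factor f = -0.071·(10.8) = -0.7668
  Pd branch = 0.0129·Pd^0.44·e^(0.046·RH+f) = 0.289 μm/a
  Cl⁻ term: 0.0175·490.1^0.57·exp(0.008·41+0.085·20.8) = 4.862
  sum: 0.289 + 4.862 → r_corr = 5.151 μm/a
Long-term exponent b (ISO 9224 Table 2, B1) = 0.813
  D(7) = 5.151 × 7^0.813 = 5.151 × 4.865 = 25.06 μm

D(7) = 25.1 μm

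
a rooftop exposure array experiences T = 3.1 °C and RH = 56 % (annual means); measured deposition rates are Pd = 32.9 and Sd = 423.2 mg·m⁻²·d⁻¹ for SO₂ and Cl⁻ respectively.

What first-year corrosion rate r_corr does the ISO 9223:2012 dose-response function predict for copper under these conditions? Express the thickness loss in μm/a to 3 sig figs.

copper: temperature factor f = +0.126·(-6.9) = -0.8694
  SO₂ term: 0.0053·32.9^0.26·exp(0.059·56-0.8694) = 0.15
  Cl⁻ term: 0.01025·423.2^0.27·exp(0.036·56+0.049·3.1) = 0.4586
  sum: 0.15 + 0.4586 → r_corr = 0.6086 μm/a

r_corr = 0.609 μm/a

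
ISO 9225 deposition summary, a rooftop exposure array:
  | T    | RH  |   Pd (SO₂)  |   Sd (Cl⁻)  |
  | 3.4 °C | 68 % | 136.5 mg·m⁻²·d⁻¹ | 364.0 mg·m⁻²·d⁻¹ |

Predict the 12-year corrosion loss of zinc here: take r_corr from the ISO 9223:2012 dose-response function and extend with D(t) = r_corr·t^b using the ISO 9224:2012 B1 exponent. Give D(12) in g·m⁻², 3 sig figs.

zinc: temperature factor f = +0.038·(-6.6) = -0.2508
  Pd branch = 0.0129·Pd^0.44·e^(0.046·RH+f) = 1.993 μm/a
  Cl⁻ term: 0.0175·364.0^0.57·exp(0.008·68+0.085·3.4) = 1.16
  r_corr = 1.993 + 1.16 = 3.154 μm/a
ISO 9224: D(t) = r_corr · t^b with b = 0.813 (zinc, B1)
  D(12) = 3.154 × 12^0.813 = 3.154 × 7.54 = 23.78 μm
  Mass loss = 23.78 μm × 7.14 g/cm³ = 169.8 g·m⁻²

D(12) = 170 g·m⁻²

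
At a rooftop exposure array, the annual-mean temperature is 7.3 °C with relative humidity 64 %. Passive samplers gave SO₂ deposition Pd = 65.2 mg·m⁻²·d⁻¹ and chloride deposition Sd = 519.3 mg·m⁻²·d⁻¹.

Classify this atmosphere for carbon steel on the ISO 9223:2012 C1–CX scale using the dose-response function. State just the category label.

carbon steel: temperature factor f = +0.150·(-2.7) = -0.4050
  SO₂ term: 1.77·65.2^0.52·exp(0.02·64-0.4050) = 37.27
  Sd branch = 0.102·Sd^0.62·e^(0.033·RH+0.04·T) = 54.48 μm/a
  r_corr = 37.27 + 54.48 = 91.75 μm/a
Category bounds: 80…200 μm/a bracket r_corr ⇒ C5

C5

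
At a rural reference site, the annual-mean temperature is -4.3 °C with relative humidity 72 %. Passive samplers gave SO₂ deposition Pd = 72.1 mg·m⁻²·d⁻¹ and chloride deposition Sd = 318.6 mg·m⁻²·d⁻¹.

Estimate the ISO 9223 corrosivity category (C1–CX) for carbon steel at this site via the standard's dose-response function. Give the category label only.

carbon steel: f(T) = +0.150·(T−10) [T≤10 °C] = -2.1450
  Pd branch = 1.77·Pd^0.52·e^(0.02·RH+f) = 8.09 μm/a
  Sd branch = 0.102·Sd^0.62·e^(0.033·RH+0.04·T) = 32.95 μm/a
  r_corr = 8.09 + 32.95 = 41.04 μm/a
41 μm/a falls in (25, 50] for carbon steel → category C3

C3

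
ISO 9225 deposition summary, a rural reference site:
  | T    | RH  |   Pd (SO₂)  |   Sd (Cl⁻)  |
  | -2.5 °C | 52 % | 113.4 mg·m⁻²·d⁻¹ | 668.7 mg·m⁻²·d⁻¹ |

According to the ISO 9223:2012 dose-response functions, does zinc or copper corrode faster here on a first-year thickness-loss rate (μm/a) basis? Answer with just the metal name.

zinc: temperature factor f = +0.038·(-12.5) = -0.4750
  Pd branch = 0.0129·Pd^0.44·e^(0.046·RH+f) = 0.7033 μm/a
  Cl⁻ term: 0.0175·668.7^0.57·exp(0.008·52+0.085·-2.5) = 0.8746
  r_corr = 0.7033 + 0.8746 = 1.578 μm/a
copper: f(T) = +0.126·(T−10) [T≤10 °C] = -1.5750
  Pd branch = 0.0053·Pd^0.26·e^(0.059·RH+f) = 0.0807 μm/a
  Cl⁻ term: 0.01025·668.7^0.27·exp(0.036·52+0.049·-2.5) = 0.3415
  sum: 0.0807 + 0.3415 → r_corr = 0.4222 μm/a
Ordering by μm/a: zinc (1.58) > copper (0.422)

zinc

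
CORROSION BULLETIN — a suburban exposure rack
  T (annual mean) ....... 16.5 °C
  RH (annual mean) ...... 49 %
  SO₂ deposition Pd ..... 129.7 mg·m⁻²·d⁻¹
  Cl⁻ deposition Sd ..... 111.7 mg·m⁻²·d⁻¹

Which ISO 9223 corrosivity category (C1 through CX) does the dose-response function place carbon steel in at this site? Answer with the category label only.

carbon steel: f(T) = -0.054·(T−10) [T>10 °C] = -0.3510
  sulphur-dioxide contribution → 41.67 μm/a
  chloride contribution → 18.5 μm/a
  total first-year rate 60.18 μm/a
60.2 μm/a falls in (50, 80] for carbon steel → category C4

C4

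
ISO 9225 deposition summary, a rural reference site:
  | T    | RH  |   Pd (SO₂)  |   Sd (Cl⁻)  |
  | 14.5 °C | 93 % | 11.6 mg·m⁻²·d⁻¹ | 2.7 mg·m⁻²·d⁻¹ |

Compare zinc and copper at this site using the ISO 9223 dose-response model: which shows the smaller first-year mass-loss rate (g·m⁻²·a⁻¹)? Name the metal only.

zinc: f(T) = -0.071·(T−10) [T>10 °C] = -0.3195
  Pd branch = 0.0129·Pd^0.44·e^(0.046·RH+f) = 1.987 μm/a
  Sd branch = 0.0175·Sd^0.57·e^(0.008·RH+0.085·T) = 0.2225 μm/a
  sum: 1.987 + 0.2225 → r_corr = 2.209 μm/a
  mass loss = 2.209 μm/a × 7.14 g/cm³ = 15.77 g·m⁻²·a⁻¹
copper: temperature factor f = -0.080·(4.5) = -0.3600
  SO₂ term: 0.0053·11.6^0.26·exp(0.059·93-0.3600) = 1.689
  Cl⁻ term: 0.01025·2.7^0.27·exp(0.036·93+0.049·14.5) = 0.7758
  sum: 1.689 + 0.7758 → r_corr = 2.465 μm/a
  mass loss = 2.465 μm/a × 8.96 g/cm³ = 22.09 g·m⁻²·a⁻¹
Ordering by g·m⁻²·a⁻¹: copper (22.1) > zinc (15.8)

zinc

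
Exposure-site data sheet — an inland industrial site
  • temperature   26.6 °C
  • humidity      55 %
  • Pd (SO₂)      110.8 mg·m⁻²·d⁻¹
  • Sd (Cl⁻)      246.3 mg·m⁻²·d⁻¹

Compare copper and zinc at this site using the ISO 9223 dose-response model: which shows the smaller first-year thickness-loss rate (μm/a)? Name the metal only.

copper

copper: temperature factor f = -0.080·(16.6) = -1.3280
  sulphur-dioxide contribution → 0.1226 μm/a
  chloride contribution → 1.209 μm/a
  total first-year rate 1.331 μm/a
zinc: T>10 °C ⇒ hinge -0.071·(26.6−10) = -1.1786
  sulphur-dioxide contribution → 0.3955 μm/a
  chloride contribution → 6.015 μm/a
  total first-year rate 6.41 μm/a
Ordering by μm/a: zinc (6.41) > copper (1.33)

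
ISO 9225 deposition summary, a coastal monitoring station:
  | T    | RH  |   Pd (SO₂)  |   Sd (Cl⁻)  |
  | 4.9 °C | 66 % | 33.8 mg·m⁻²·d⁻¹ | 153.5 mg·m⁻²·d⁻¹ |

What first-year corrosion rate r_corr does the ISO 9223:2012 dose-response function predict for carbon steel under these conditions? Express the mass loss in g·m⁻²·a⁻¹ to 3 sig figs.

r_corr = 346 g·m⁻²·a⁻¹

carbon steel: f(T) = +0.150·(T−10) [T≤10 °C] = -0.7650
  sulphur-dioxide contribution → 19.23 μm/a
  chloride contribution → 24.83 μm/a
  ⇒ r_corr(carbon steel) = 44.06 μm/a
Convert to mass loss: 44.06 μm/a × 7.85 g/cm³ = 345.9 g·m⁻²·a⁻¹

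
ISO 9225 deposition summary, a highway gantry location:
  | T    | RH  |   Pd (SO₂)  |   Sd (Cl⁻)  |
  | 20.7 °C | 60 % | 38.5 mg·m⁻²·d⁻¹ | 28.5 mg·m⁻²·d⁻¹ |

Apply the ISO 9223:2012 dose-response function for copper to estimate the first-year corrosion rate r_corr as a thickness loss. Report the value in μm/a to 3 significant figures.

copper: f(T) = -0.080·(T−10) [T>10 °C] = -0.8560
  SO₂ term: 0.0053·38.5^0.26·exp(0.059·60-0.8560) = 0.2005
  Cl⁻ term: 0.01025·28.5^0.27·exp(0.036·60+0.049·20.7) = 0.6055
  r_corr = 0.2005 + 0.6055 = 0.806 μm/a

r_corr = 0.806 μm/a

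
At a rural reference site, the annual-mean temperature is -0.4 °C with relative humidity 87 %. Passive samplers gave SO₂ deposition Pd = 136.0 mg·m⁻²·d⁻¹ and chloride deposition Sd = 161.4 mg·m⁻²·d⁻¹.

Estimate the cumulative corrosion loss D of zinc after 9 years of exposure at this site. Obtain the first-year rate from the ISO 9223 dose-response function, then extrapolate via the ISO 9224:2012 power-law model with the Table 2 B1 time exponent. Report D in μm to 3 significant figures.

D(9) = 28.3 μm

zinc: temperature factor f = +0.038·(-10.4) = -0.3952
  SO₂ term: 0.0129·136.0^0.44·exp(0.046·87-0.3952) = 4.128
  Sd branch = 0.0175·Sd^0.57·e^(0.008·RH+0.085·T) = 0.6152 μm/a
  sum: 4.128 + 0.6152 → r_corr = 4.743 μm/a
ISO 9224: D(t) = r_corr · t^b with b = 0.813 (zinc, B1)
  D(9) = 4.743 × 9^0.813 = 4.743 × 5.968 = 28.31 μm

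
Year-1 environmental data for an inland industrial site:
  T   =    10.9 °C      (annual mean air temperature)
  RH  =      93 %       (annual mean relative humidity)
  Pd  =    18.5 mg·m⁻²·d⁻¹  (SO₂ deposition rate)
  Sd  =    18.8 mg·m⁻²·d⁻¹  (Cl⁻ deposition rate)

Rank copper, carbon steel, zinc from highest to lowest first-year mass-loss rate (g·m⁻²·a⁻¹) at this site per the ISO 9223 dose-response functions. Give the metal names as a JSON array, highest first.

copper: T>10 °C ⇒ hinge -0.080·(10.9−10) = -0.0720
  Pd branch = 0.0053·Pd^0.26·e^(0.059·RH+f) = 2.544 μm/a
  Sd branch = 0.01025·Sd^0.27·e^(0.036·RH+0.049·T) = 1.098 μm/a
  r_corr = 2.544 + 1.098 = 3.642 μm/a
  mass loss = 3.642 μm/a × 8.96 g/cm³ = 32.63 g·m⁻²·a⁻¹
carbon steel: f(T) = -0.054·(T−10) [T>10 °C] = -0.0486
  SO₂ term: 1.77·18.5^0.52·exp(0.02·93-0.0486) = 49.38
  Sd branch = 0.102·Sd^0.62·e^(0.033·RH+0.04·T) = 20.93 μm/a
  sum: 49.38 + 20.93 → r_corr = 70.31 μm/a
  mass loss = 70.31 μm/a × 7.85 g/cm³ = 552 g·m⁻²·a⁻¹
zinc: f(T) = -0.071·(T−10) [T>10 °C] = -0.0639
  SO₂ term: 0.0129·18.5^0.44·exp(0.046·93-0.0639) = 3.15
  Sd branch = 0.0175·Sd^0.57·e^(0.008·RH+0.085·T) = 0.4952 μm/a
  sum: 3.15 + 0.4952 → r_corr = 3.645 μm/a
  mass loss = 3.645 μm/a × 7.14 g/cm³ = 26.03 g·m⁻²·a⁻¹
Ordering by g·m⁻²·a⁻¹: carbon steel (552) > copper (32.6) > zinc (26)

["carbon steel", "copper", "zinc"]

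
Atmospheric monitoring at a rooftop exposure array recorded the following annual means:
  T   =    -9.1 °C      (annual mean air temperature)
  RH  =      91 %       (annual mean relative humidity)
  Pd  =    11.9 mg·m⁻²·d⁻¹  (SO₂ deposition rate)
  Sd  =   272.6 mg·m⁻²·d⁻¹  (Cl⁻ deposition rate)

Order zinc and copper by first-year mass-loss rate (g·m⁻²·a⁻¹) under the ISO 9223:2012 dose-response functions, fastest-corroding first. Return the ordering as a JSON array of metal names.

["zinc", "copper"]

zinc: f(T) = +0.038·(T−10) [T≤10 °C] = -0.7258
  sulphur-dioxide contribution → 1.221 μm/a
  chloride contribution → 0.4088 μm/a
  ⇒ r_corr(zinc) = 1.629 μm/a
  mass loss = 1.629 μm/a × 7.14 g/cm³ = 11.63 g·m⁻²·a⁻¹
copper: T≤10 °C ⇒ hinge +0.126·(-9.1−10) = -2.4066
  sulphur-dioxide contribution → 0.1952 μm/a
  chloride contribution → 0.7896 μm/a
  ⇒ r_corr(copper) = 0.9848 μm/a
  mass loss = 0.9848 μm/a × 8.96 g/cm³ = 8.824 g·m⁻²·a⁻¹
Ordering by g·m⁻²·a⁻¹: zinc (11.6) > copper (8.82)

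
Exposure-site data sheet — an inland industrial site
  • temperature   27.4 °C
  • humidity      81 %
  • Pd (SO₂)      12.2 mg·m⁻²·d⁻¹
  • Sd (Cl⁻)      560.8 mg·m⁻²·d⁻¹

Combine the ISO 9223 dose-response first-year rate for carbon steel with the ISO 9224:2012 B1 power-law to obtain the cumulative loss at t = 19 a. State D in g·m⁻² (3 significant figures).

D(19) = 8.66e+03 g·m⁻²

carbon steel: temperature factor f = -0.054·(17.4) = -0.9396
  SO₂ term: 1.77·12.2^0.52·exp(0.02·81-0.9396) = 12.83
  Cl⁻ term: 0.102·560.8^0.62·exp(0.033·81+0.04·27.4) = 223.7
  r_corr = 12.83 + 223.7 = 236.6 μm/a
Power-law: D(19) = r_corr · 19^0.523
  D(19) = 236.6 × 19^0.523 = 236.6 × 4.664 = 1103 μm
  Mass loss = 1103 μm × 7.85 g/cm³ = 8662 g·m⁻²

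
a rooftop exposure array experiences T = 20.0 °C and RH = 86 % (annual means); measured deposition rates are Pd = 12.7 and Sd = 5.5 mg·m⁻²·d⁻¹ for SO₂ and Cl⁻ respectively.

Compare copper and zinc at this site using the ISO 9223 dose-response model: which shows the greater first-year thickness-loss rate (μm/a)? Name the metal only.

copper

copper: T>10 °C ⇒ hinge -0.080·(20.0−10) = -0.8000
  SO₂ term: 0.0053·12.7^0.26·exp(0.059·86-0.8000) = 0.737
  Sd branch = 0.01025·Sd^0.27·e^(0.036·RH+0.049·T) = 0.9568 μm/a
  sum: 0.737 + 0.9568 → r_corr = 1.694 μm/a
zinc: f(T) = -0.071·(T−10) [T>10 °C] = -0.7100
  SO₂ term: 0.0129·12.7^0.44·exp(0.046·86-0.7100) = 1.014
  Cl⁻ term: 0.0175·5.5^0.57·exp(0.008·86+0.085·20.0) = 0.5037
  sum: 1.014 + 0.5037 → r_corr = 1.518 μm/a
Ordering by μm/a: copper (1.69) > zinc (1.52)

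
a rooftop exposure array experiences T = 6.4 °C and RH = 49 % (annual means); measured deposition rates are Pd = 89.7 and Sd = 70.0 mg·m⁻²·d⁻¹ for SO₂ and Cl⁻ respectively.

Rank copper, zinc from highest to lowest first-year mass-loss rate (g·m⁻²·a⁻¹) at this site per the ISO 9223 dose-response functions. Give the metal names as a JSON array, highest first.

copper: f(T) = +0.126·(T−10) [T≤10 °C] = -0.4536
  Pd branch = 0.0053·Pd^0.26·e^(0.059·RH+f) = 0.1952 μm/a
  Sd branch = 0.01025·Sd^0.27·e^(0.036·RH+0.049·T) = 0.2577 μm/a
  sum: 0.1952 + 0.2577 → r_corr = 0.453 μm/a
  mass loss = 0.453 μm/a × 8.96 g/cm³ = 4.059 g·m⁻²·a⁻¹
zinc: f(T) = +0.038·(T−10) [T≤10 °C] = -0.1368
  SO₂ term: 0.0129·89.7^0.44·exp(0.046·49-0.1368) = 0.775
  Cl⁻ term: 0.0175·70.0^0.57·exp(0.008·49+0.085·6.4) = 0.5026
  r_corr = 0.775 + 0.5026 = 1.278 μm/a
  mass loss = 1.278 μm/a × 7.14 g/cm³ = 9.122 g·m⁻²·a⁻¹
Ordering by g·m⁻²·a⁻¹: zinc (9.12) > copper (4.06)

["zinc", "copper"]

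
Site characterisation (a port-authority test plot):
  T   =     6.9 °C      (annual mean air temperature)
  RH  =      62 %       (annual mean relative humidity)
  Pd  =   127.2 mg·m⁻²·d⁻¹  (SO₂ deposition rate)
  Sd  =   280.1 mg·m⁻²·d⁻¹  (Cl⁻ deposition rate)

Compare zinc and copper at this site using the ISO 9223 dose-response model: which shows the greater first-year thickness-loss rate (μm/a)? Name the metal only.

zinc

zinc: f(T) = +0.038·(T−10) [T≤10 °C] = -0.1178
  SO₂ term: 0.0129·127.2^0.44·exp(0.046·62-0.1178) = 1.675
  Sd branch = 0.0175·Sd^0.57·e^(0.008·RH+0.085·T) = 1.283 μm/a
  sum: 1.675 + 1.283 → r_corr = 2.958 μm/a
copper: T≤10 °C ⇒ hinge +0.126·(6.9−10) = -0.3906
  Pd branch = 0.0053·Pd^0.26·e^(0.059·RH+f) = 0.4903 μm/a
  Cl⁻ term: 0.01025·280.1^0.27·exp(0.036·62+0.049·6.9) = 0.6133
  r_corr = 0.4903 + 0.6133 = 1.104 μm/a
Ordering by μm/a: zinc (2.96) > copper (1.1)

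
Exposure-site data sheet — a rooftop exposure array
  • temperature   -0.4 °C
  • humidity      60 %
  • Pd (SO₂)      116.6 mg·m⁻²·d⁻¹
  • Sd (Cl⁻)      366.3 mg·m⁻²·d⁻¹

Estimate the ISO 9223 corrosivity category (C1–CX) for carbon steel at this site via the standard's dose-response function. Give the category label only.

carbon steel: T≤10 °C ⇒ hinge +0.150·(-0.4−10) = -1.5600
  SO₂ term: 1.77·116.6^0.52·exp(0.02·60-1.5600) = 14.67
  Cl⁻ term: 0.102·366.3^0.62·exp(0.033·60+0.04·-0.4) = 28.26
  sum: 14.67 + 28.26 → r_corr = 42.92 μm/a
Category bounds: 25…50 μm/a bracket r_corr ⇒ C3

C3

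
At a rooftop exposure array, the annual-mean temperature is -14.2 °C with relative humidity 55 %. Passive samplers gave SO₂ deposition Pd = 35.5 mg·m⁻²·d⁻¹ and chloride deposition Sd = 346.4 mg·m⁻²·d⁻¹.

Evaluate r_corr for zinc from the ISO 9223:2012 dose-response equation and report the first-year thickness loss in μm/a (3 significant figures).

zinc: T≤10 °C ⇒ hinge +0.038·(-14.2−10) = -0.9196
  Pd branch = 0.0129·Pd^0.44·e^(0.046·RH+f) = 0.3105 μm/a
  Cl⁻ term: 0.0175·346.4^0.57·exp(0.008·55+0.085·-14.2) = 0.2278
  r_corr = 0.3105 + 0.2278 = 0.5383 μm/a

r_corr = 0.538 μm/a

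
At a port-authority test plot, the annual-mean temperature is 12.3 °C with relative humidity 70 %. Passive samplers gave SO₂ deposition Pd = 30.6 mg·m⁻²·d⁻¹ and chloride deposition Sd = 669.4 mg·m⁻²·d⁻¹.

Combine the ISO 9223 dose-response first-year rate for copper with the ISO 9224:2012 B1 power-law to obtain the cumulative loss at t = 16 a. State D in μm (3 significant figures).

copper: f(T) = -0.080·(T−10) [T>10 °C] = -0.1840
  Pd branch = 0.0053·Pd^0.26·e^(0.059·RH+f) = 0.6673 μm/a
  Cl⁻ term: 0.01025·669.4^0.27·exp(0.036·70+0.049·12.3) = 1.348
  sum: 0.6673 + 1.348 → r_corr = 2.016 μm/a
ISO 9224: D(t) = r_corr · t^b with b = 0.667 (copper, B1)
  D(16) = 2.016 × 16^0.667 = 2.016 × 6.355 = 12.81 μm

D(16) = 12.8 μm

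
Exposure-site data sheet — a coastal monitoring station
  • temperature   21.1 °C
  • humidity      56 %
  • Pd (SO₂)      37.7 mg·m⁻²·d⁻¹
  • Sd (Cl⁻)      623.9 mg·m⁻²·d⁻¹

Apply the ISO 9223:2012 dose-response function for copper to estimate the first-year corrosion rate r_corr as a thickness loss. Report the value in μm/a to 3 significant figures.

copper: temperature factor f = -0.080·(11.1) = -0.8880
  SO₂ term: 0.0053·37.7^0.26·exp(0.059·56-0.8880) = 0.1525
  Cl⁻ term: 0.01025·623.9^0.27·exp(0.036·56+0.049·21.1) = 1.23
  r_corr = 0.1525 + 1.23 = 1.383 μm/a

r_corr = 1.38 μm/a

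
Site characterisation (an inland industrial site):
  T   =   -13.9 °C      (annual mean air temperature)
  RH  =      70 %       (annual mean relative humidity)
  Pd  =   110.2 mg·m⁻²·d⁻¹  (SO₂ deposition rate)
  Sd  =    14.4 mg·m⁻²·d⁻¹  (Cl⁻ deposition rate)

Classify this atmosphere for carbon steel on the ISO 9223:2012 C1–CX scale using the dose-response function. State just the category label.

C2

carbon steel: temperature factor f = +0.150·(-23.9) = -3.5850
  Pd branch = 1.77·Pd^0.52·e^(0.02·RH+f) = 2.296 μm/a
  Sd branch = 0.102·Sd^0.62·e^(0.033·RH+0.04·T) = 3.08 μm/a
  sum: 2.296 + 3.08 → r_corr = 5.376 μm/a
5.38 μm/a falls in (1.3, 25] for carbon steel → category C2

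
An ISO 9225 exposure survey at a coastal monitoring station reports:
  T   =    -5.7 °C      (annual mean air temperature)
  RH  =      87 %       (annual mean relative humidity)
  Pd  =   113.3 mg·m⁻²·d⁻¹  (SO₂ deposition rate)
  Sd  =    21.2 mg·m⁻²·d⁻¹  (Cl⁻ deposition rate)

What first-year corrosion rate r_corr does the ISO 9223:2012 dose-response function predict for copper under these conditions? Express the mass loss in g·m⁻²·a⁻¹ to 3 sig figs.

r_corr = 7.44 g·m⁻²·a⁻¹

copper: T≤10 °C ⇒ hinge +0.126·(-5.7−10) = -1.9782
  sulphur-dioxide contribution → 0.4251 μm/a
  chloride contribution → 0.4053 μm/a
  total first-year rate 0.8304 μm/a
Convert to mass loss: 0.8304 μm/a × 8.96 g/cm³ = 7.44 g·m⁻²·a⁻¹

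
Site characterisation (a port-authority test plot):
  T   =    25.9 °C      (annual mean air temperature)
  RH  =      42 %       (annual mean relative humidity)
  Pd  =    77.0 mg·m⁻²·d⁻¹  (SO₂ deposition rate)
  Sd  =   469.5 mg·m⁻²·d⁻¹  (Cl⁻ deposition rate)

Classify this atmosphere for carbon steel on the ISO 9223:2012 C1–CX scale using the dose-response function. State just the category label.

C4

carbon steel: f(T) = -0.054·(T−10) [T>10 °C] = -0.8586
  sulphur-dioxide contribution → 16.63 μm/a
  chloride contribution → 52.1 μm/a
  total first-year rate 68.73 μm/a
68.7 μm/a falls in (50, 80] for carbon steel → category C4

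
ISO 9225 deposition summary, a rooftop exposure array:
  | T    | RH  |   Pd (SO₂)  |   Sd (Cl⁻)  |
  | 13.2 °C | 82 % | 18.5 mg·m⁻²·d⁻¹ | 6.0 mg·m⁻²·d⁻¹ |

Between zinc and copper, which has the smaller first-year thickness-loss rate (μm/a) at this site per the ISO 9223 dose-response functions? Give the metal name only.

zinc: temperature factor f = -0.071·(3.2) = -0.2272
  Pd branch = 0.0129·Pd^0.44·e^(0.046·RH+f) = 1.613 μm/a
  Cl⁻ term: 0.0175·6.0^0.57·exp(0.008·82+0.085·13.2) = 0.2876
  sum: 1.613 + 0.2876 → r_corr = 1.901 μm/a
copper: T>10 °C ⇒ hinge -0.080·(13.2−10) = -0.2560
  Pd branch = 0.0053·Pd^0.26·e^(0.059·RH+f) = 1.106 μm/a
  Cl⁻ term: 0.01025·6.0^0.27·exp(0.036·82+0.049·13.2) = 0.6078
  sum: 1.106 + 0.6078 → r_corr = 1.714 μm/a
Ordering by μm/a: zinc (1.9) > copper (1.71)

copper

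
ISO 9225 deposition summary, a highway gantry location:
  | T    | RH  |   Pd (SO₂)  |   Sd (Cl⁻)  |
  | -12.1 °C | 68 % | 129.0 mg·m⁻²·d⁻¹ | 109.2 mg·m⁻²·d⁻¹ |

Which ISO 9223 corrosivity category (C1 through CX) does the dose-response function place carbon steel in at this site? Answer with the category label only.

C2

carbon steel: temperature factor f = +0.150·(-22.1) = -3.3150
  SO₂ term: 1.77·129.0^0.52·exp(0.02·68-3.3150) = 3.136
  Sd branch = 0.102·Sd^0.62·e^(0.033·RH+0.04·T) = 10.88 μm/a
  r_corr = 3.136 + 10.88 = 14.02 μm/a
14 μm/a falls in (1.3, 25] for carbon steel → category C2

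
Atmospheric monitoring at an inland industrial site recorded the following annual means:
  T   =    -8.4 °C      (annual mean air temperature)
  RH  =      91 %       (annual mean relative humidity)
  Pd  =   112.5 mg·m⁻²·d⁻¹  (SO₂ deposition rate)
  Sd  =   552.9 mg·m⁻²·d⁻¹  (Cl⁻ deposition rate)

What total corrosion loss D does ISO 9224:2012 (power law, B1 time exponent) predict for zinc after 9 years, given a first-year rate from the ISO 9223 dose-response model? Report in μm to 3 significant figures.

D(9) = 24.0 μm

zinc: T≤10 °C ⇒ hinge +0.038·(-8.4−10) = -0.6992
  SO₂ term: 0.0129·112.5^0.44·exp(0.046·91-0.6992) = 3.368
  Sd branch = 0.0175·Sd^0.57·e^(0.008·RH+0.085·T) = 0.6493 μm/a
  r_corr = 3.368 + 0.6493 = 4.017 μm/a
Power-law: D(9) = r_corr · 9^0.813
  D(9) = 4.017 × 9^0.813 = 4.017 × 5.968 = 23.97 μm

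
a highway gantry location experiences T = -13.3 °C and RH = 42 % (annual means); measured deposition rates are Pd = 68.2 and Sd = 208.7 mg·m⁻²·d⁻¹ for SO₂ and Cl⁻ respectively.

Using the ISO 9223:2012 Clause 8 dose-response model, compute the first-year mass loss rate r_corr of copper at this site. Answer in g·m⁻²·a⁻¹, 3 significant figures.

copper: temperature factor f = +0.126·(-23.3) = -2.9358
  Pd branch = 0.0053·Pd^0.26·e^(0.059·RH+f) = 0.01005 μm/a
  Sd branch = 0.01025·Sd^0.27·e^(0.036·RH+0.049·T) = 0.1025 μm/a
  sum: 0.01005 + 0.1025 → r_corr = 0.1125 μm/a
Convert to mass loss: 0.1125 μm/a × 8.96 g/cm³ = 1.008 g·m⁻²·a⁻¹

r_corr = 1.01 g·m⁻²·a⁻¹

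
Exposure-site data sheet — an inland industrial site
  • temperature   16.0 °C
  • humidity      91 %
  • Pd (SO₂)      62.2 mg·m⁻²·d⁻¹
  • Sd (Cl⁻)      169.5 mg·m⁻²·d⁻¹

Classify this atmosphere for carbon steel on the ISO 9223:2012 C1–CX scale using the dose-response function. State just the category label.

carbon steel: T>10 °C ⇒ hinge -0.054·(16.0−10) = -0.3240
  Pd branch = 1.77·Pd^0.52·e^(0.02·RH+f) = 67.68 μm/a
  Sd branch = 0.102·Sd^0.62·e^(0.033·RH+0.04·T) = 93.93 μm/a
  sum: 67.68 + 93.93 → r_corr = 161.6 μm/a
Category bounds: 80…200 μm/a bracket r_corr ⇒ C5

C5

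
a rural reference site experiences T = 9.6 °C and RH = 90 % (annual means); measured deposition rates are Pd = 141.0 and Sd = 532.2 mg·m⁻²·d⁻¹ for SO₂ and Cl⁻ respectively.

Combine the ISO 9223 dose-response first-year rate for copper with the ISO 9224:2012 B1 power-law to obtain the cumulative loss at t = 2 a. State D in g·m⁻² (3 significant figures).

D(2) = 85.0 g·m⁻²

copper: T≤10 °C ⇒ hinge +0.126·(9.6−10) = -0.0504
  SO₂ term: 0.0053·141.0^0.26·exp(0.059·90-0.0504) = 3.692
  Cl⁻ term: 0.01025·532.2^0.27·exp(0.036·90+0.049·9.6) = 2.281
  sum: 3.692 + 2.281 → r_corr = 5.973 μm/a
Long-term exponent b (ISO 9224 Table 2, B1) = 0.667
  D(2) = 5.973 × 2^0.667 = 5.973 × 1.588 = 9.484 μm
  Mass loss = 9.484 μm × 8.96 g/cm³ = 84.98 g·m⁻²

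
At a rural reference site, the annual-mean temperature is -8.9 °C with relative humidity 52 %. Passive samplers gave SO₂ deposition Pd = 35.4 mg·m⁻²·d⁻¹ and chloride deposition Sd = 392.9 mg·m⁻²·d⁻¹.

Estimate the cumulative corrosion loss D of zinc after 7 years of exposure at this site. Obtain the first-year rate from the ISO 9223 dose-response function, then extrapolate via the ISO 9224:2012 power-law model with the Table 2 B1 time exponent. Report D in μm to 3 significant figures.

D(7) = 3.43 μm

zinc: temperature factor f = +0.038·(-18.9) = -0.7182
  SO₂ term: 0.0129·35.4^0.44·exp(0.046·52-0.7182) = 0.3304
  Cl⁻ term: 0.0175·392.9^0.57·exp(0.008·52+0.085·-8.9) = 0.3749
  r_corr = 0.3304 + 0.3749 = 0.7053 μm/a
Long-term exponent b (ISO 9224 Table 2, B1) = 0.813
  D(7) = 0.7053 × 7^0.813 = 0.7053 × 4.865 = 3.431 μm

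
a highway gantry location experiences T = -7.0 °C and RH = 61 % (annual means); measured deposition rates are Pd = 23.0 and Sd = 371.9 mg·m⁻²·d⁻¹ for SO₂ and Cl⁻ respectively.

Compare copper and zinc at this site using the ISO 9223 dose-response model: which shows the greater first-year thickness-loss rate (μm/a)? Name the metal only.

zinc

copper: f(T) = +0.126·(T−10) [T≤10 °C] = -2.1420
  Pd branch = 0.0053·Pd^0.26·e^(0.059·RH+f) = 0.05142 μm/a
  Cl⁻ term: 0.01025·371.9^0.27·exp(0.036·61+0.049·-7.0) = 0.3232
  sum: 0.05142 + 0.3232 → r_corr = 0.3746 μm/a
zinc: T≤10 °C ⇒ hinge +0.038·(-7.0−10) = -0.6460
  SO₂ term: 0.0129·23.0^0.44·exp(0.046·61-0.6460) = 0.4445
  Sd branch = 0.0175·Sd^0.57·e^(0.008·RH+0.085·T) = 0.4589 μm/a
  r_corr = 0.4445 + 0.4589 = 0.9033 μm/a
Ordering by μm/a: zinc (0.903) > copper (0.375)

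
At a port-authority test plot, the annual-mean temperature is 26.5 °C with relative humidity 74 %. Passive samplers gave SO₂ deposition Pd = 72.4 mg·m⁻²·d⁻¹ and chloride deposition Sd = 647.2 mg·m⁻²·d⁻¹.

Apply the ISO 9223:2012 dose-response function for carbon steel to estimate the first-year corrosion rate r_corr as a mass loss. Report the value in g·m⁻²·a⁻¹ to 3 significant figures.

carbon steel: T>10 °C ⇒ hinge -0.054·(26.5−10) = -0.8910
  SO₂ term: 1.77·72.4^0.52·exp(0.02·74-0.8910) = 29.57
  Cl⁻ term: 0.102·647.2^0.62·exp(0.033·74+0.04·26.5) = 187.2
  sum: 29.57 + 187.2 → r_corr = 216.8 μm/a
Convert to mass loss: 216.8 μm/a × 7.85 g/cm³ = 1702 g·m⁻²·a⁻¹

r_corr = 1.70e+03 g·m⁻²·a⁻¹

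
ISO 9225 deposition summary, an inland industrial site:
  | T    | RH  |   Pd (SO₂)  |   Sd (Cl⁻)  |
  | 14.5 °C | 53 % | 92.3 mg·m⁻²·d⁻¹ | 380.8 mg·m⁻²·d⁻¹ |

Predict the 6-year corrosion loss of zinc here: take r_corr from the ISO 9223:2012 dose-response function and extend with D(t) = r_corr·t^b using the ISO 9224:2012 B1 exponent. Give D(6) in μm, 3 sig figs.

zinc: T>10 °C ⇒ hinge -0.071·(14.5−10) = -0.3195
  SO₂ term: 0.0129·92.3^0.44·exp(0.046·53-0.3195) = 0.7858
  Sd branch = 0.0175·Sd^0.57·e^(0.008·RH+0.085·T) = 2.713 μm/a
  r_corr = 0.7858 + 2.713 = 3.499 μm/a
Long-term exponent b (ISO 9224 Table 2, B1) = 0.813
  D(6) = 3.499 × 6^0.813 = 3.499 × 4.292 = 15.02 μm

D(6) = 15.0 μm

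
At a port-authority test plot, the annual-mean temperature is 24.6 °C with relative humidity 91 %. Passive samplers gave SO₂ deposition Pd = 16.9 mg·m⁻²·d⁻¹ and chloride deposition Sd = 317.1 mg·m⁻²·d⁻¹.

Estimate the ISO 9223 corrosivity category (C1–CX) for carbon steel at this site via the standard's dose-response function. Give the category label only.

carbon steel: f(T) = -0.054·(T−10) [T>10 °C] = -0.7884
  sulphur-dioxide contribution → 21.6 μm/a
  chloride contribution → 195.4 μm/a
  total first-year rate 217 μm/a
217 μm/a falls in (200, 700] for carbon steel → category CX

CX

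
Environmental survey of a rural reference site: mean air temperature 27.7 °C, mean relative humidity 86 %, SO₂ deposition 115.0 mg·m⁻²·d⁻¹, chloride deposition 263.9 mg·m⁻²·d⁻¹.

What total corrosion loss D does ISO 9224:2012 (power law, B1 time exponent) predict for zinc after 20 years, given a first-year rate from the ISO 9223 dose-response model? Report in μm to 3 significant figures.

zinc: temperature factor f = -0.071·(17.7) = -1.2567
  SO₂ term: 0.0129·115.0^0.44·exp(0.046·86-1.2567) = 1.547
  Cl⁻ term: 0.0175·263.9^0.57·exp(0.008·86+0.085·27.7) = 8.802
  r_corr = 1.547 + 8.802 = 10.35 μm/a
Power-law: D(20) = r_corr · 20^0.813
  D(20) = 10.35 × 20^0.813 = 10.35 × 11.42 = 118.2 μm

D(20) = 118 μm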